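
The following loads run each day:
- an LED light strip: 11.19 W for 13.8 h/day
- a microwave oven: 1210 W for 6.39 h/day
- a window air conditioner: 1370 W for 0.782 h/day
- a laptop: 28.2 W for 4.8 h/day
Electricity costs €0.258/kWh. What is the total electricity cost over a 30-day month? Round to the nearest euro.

LED light strip: 11.19 W × 13.8 h × 30 d = 4,633 Wh = 4.633 kWh
microwave oven: 1210 W × 6.39 h × 30 d = 231,957 Wh = 232 kWh
window air conditioner: 1370 W × 0.782 h × 30 d = 32,140 Wh = 32.14 kWh
laptop: 28.2 W × 4.8 h × 30 d = 4,061 Wh = 4.061 kWh
Total energy = 4.633 + 232 + 32.14 + 4.061 = 272.8 kWh
Cost = 272.8 kWh × €0.258 = €70.38 ≈ €70

€70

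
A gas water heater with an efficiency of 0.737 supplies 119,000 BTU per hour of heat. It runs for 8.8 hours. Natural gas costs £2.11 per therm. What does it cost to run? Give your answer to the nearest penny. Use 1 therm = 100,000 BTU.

£29.98

Heat delivered = 119,000 BTU/h × 8.8 h = 1,047,200 BTU
Gas input = 1,047,200 / 0.737 = 1,420,896 BTU
= 1,420,896 / 100,000 = 14.21 therm
Cost = 14.21 × £2.11/therm = £29.98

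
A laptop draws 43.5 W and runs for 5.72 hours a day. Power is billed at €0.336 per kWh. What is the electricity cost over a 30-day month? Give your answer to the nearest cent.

Energy = 43.5 W × 5.72 h/day × 30 days = 7,465 Wh = 7.465 kWh
Cost = 7.465 kWh × €0.336/kWh = €2.51

€2.51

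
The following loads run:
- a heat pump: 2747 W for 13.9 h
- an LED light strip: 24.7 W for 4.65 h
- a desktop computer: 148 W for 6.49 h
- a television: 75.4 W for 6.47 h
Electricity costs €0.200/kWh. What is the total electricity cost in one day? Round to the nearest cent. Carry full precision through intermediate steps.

€7.95

heat pump: 2747 W × 13.9 h = 38,183 Wh = 38.18 kWh
LED light strip: 24.7 W × 4.65 h = 115 Wh = 0.1149 kWh
desktop computer: 148 W × 6.49 h = 961 Wh = 0.9605 kWh
television: 75.4 W × 6.47 h = 488 Wh = 0.4878 kWh
Total energy = 38.18 + 0.1149 + 0.9605 + 0.4878 = 39.75 kWh
Cost = 39.75 kWh × €0.200 = €7.95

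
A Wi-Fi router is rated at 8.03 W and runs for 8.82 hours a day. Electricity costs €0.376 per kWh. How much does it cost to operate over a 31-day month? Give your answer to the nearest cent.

Energy = 8.03 W × 8.82 h/day × 31 days = 2,196 Wh = 2.196 kWh
Cost = 2.196 kWh × €0.376/kWh = €0.83

€0.83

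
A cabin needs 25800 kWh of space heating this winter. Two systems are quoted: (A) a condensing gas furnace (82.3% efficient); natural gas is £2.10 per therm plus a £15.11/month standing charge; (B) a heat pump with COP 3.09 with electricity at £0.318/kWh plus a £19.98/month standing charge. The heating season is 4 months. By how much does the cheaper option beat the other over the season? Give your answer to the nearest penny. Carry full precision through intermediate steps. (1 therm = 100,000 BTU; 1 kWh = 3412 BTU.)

£428.43

Heat load = 25800 kWh × 3412 = 88,029,600 BTU
Gas: input = 88,029,600 / 0.823 = 106,961,847 BTU = 1,070 therm → 1,070 × £2.10 = £2,246.20; + 4 × £15.11 standing = £2,306.64
Heat pump: 88,029,600 BTU / 3412 = 25,800 kWh heat; / 3.09 = 8,350 kWh in → × £0.318 = £2,655.15; + 4 × £19.98 standing = £2,735.07
Difference = |£2,306.64 − £2,735.07| = £428.43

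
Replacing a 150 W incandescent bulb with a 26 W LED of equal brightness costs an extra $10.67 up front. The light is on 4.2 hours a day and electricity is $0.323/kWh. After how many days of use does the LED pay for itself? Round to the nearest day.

63 days

Power saved = 150 − 26 = 124 W
Daily energy saved = 124 W × 4.2 h = 520.8 Wh = 0.5208 kWh
Daily savings = 0.5208 × $0.323 = $0.1682
Payback = $10.67 / $0.1682 per day = 63.43 days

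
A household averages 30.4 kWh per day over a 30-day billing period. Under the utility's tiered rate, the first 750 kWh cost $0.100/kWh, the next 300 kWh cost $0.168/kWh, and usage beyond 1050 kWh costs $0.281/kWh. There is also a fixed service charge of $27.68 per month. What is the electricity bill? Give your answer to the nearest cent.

Usage = 30.4 kWh/day × 30 days = 912 kWh
First 750 kWh × $0.100 = $75.00
Next 162 kWh × $0.168 = $27.22
Remaining tier: 0 kWh (not reached)
Energy charge = $102.22; + service $27.68 = $129.90

$129.90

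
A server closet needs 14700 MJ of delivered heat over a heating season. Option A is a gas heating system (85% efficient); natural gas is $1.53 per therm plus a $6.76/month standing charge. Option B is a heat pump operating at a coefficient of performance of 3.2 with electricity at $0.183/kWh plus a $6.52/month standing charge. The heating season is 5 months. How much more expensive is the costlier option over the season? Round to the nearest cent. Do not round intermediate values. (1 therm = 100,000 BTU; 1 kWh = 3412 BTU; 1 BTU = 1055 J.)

Heat load = 14700 MJ = 14,700,000,000 J / 1055 = 13,933,649 BTU
Gas: input = 13,933,649 / 0.85 = 16,392,529 BTU = 163.9 therm → 163.9 × $1.53 = $250.81; + 5 × $6.76 standing = $284.61
Heat pump: 13,933,649 BTU / 3412 = 4,084 kWh heat; / 3.2 = 1,276 kWh in → × $0.183 = $233.54; + 5 × $6.52 standing = $266.14
Difference = |$284.61 − $266.14| = $18.47

$18.47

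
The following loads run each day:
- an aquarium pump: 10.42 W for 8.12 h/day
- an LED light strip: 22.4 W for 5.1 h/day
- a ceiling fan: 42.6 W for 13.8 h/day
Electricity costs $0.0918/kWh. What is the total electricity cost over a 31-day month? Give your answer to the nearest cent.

aquarium pump: 10.42 W × 8.12 h × 31 d = 2,623 Wh = 2.623 kWh
LED light strip: 22.4 W × 5.1 h × 31 d = 3,541 Wh = 3.541 kWh
ceiling fan: 42.6 W × 13.8 h × 31 d = 18,224 Wh = 18.22 kWh
Total energy = 2.623 + 3.541 + 18.22 = 24.39 kWh
Cost = 24.39 kWh × $0.0918 = $2.24

$2.24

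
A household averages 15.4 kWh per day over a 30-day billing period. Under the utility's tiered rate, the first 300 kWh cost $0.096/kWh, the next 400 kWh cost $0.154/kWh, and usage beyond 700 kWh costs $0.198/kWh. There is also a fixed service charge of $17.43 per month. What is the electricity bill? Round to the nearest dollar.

$71

Usage = 15.4 kWh/day × 30 days = 462 kWh
First 300 kWh × $0.096 = $28.80
Next 162 kWh × $0.154 = $24.95
Remaining tier: 0 kWh (not reached)
Energy charge = $53.75; + service $17.43 = $71.18 ≈ $71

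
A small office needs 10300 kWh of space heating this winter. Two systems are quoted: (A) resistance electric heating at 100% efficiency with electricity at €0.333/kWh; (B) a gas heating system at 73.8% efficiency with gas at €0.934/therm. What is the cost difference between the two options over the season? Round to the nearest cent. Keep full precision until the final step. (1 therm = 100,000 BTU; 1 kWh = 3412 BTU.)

€2985.13

Heat load = 10300 kWh × 3412 = 35,143,600 BTU
Gas: input = 35,143,600 / 0.738 = 47,620,054 BTU = 476.2 therm → 476.2 × €0.934 = €444.77
Electric: 35,143,600 BTU / 3412 = 10,300 kWh → × €0.333 = €3,429.90
Difference = |€444.77 − €3,429.90| = €2,985.13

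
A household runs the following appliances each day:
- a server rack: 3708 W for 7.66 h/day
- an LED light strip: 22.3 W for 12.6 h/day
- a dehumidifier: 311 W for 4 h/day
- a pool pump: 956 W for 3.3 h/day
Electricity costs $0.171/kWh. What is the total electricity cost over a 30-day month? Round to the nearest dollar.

server rack: 3708 W × 7.66 h × 30 d = 852,098 Wh = 852.1 kWh
LED light strip: 22.3 W × 12.6 h × 30 d = 8,429 Wh = 8.429 kWh
dehumidifier: 311 W × 4 h × 30 d = 37,320 Wh = 37.32 kWh
pool pump: 956 W × 3.3 h × 30 d = 94,644 Wh = 94.64 kWh
Total energy = 852.1 + 8.429 + 37.32 + 94.64 = 992.5 kWh
Cost = 992.5 kWh × $0.171 = $169.72 ≈ $170

$170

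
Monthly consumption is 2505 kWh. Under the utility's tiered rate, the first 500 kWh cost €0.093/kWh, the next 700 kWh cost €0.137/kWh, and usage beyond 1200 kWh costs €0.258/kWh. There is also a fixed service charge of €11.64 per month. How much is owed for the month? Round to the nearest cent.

€490.73

First 500 kWh × €0.093 = €46.50
Next 700 kWh × €0.137 = €95.90
Remaining 1305 kWh × €0.258 = €336.69
Energy charge = €479.09; + service €11.64 = €490.73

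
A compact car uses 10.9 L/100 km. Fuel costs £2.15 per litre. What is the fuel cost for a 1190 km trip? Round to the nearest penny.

Fuel = 10.9 L/100 km × 1190 km / 100 = 129.7 L
Cost = 129.7 L × £2.15/L = £278.88

£278.88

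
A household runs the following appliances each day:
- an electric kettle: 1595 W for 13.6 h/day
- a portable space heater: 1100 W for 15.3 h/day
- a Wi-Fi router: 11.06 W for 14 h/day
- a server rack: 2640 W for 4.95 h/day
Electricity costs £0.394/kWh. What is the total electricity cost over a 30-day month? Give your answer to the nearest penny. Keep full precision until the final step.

electric kettle: 1595 W × 13.6 h × 30 d = 650,760 Wh = 650.8 kWh
portable space heater: 1100 W × 15.3 h × 30 d = 504,900 Wh = 504.9 kWh
Wi-Fi router: 11.06 W × 14 h × 30 d = 4,645 Wh = 4.645 kWh
server rack: 2640 W × 4.95 h × 30 d = 392,040 Wh = 392 kWh
Total energy = 650.8 + 504.9 + 4.645 + 392 = 1,552 kWh
Cost = 1,552 kWh × £0.394 = £611.62

£611.62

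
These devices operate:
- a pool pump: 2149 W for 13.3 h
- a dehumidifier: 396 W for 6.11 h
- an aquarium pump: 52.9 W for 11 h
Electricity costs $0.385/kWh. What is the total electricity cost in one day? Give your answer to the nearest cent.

$12.16

pool pump: 2149 W × 13.3 h = 28,582 Wh = 28.58 kWh
dehumidifier: 396 W × 6.11 h = 2,420 Wh = 2.42 kWh
aquarium pump: 52.9 W × 11 h = 582 Wh = 0.5819 kWh
Total energy = 28.58 + 2.42 + 0.5819 = 31.58 kWh
Cost = 31.58 kWh × $0.385 = $12.16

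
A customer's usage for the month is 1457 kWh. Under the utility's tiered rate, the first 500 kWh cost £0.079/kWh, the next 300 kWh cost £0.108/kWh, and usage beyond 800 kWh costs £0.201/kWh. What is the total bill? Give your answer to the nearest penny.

First 500 kWh × £0.079 = £39.50
Next 300 kWh × £0.108 = £32.40
Remaining 657 kWh × £0.201 = £132.06
Total = £203.96

£203.96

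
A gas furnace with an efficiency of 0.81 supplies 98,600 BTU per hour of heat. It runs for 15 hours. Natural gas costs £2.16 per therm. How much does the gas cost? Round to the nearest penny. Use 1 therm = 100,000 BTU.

£39.44

Heat delivered = 98,600 BTU/h × 15 h = 1,479,000 BTU
Gas input = 1,479,000 / 0.81 = 1,825,926 BTU
= 1,825,926 / 100,000 = 18.26 therm
Cost = 18.26 × £2.16/therm = £39.44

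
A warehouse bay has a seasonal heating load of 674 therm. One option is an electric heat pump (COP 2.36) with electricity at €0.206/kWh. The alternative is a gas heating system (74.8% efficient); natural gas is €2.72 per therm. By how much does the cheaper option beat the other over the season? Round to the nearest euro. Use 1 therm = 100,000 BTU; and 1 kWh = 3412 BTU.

Heat load = 674 therm × 100,000 = 67,400,000 BTU
Gas: input = 67,400,000 / 0.748 = 90,106,952 BTU = 901.1 therm → 901.1 × €2.72 = €2,450.91
Heat pump: 67,400,000 BTU / 3412 = 19,750 kWh heat; / 2.36 = 8,370 kWh in → × €0.206 = €1,724.27
Difference = |€2,450.91 − €1,724.27| = €726.64 ≈ €727

€727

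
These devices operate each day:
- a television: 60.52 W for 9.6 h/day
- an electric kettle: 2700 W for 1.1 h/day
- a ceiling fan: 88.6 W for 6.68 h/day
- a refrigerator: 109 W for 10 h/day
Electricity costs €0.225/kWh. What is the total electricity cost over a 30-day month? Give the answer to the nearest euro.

television: 60.52 W × 9.6 h × 30 d = 17,430 Wh = 17.43 kWh
electric kettle: 2700 W × 1.1 h × 30 d = 89,100 Wh = 89.1 kWh
ceiling fan: 88.6 W × 6.68 h × 30 d = 17,755 Wh = 17.76 kWh
refrigerator: 109 W × 10 h × 30 d = 32,700 Wh = 32.7 kWh
Total energy = 17.43 + 89.1 + 17.76 + 32.7 = 157 kWh
Cost = 157 kWh × €0.225 = €35.32 ≈ €35

€35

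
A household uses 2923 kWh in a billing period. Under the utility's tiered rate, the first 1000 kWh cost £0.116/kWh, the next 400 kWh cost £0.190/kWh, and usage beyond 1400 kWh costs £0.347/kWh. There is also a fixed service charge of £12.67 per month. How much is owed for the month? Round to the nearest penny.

£733.15

First 1000 kWh × £0.116 = £116.00
Next 400 kWh × £0.190 = £76.00
Remaining 1523 kWh × £0.347 = £528.48
Energy charge = £720.48; + service £12.67 = £733.15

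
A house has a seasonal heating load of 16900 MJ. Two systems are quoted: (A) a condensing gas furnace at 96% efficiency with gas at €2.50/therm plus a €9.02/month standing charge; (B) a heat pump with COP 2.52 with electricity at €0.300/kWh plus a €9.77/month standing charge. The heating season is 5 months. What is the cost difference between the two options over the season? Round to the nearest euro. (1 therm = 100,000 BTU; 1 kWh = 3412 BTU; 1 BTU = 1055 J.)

€146

Heat load = 16900 MJ = 16,900,000,000 J / 1055 = 16,018,957 BTU
Gas: input = 16,018,957 / 0.96 = 16,686,414 BTU = 166.9 therm → 166.9 × €2.50 = €417.16; + 5 × €9.02 standing = €462.26
Heat pump: 16,018,957 BTU / 3412 = 4,695 kWh heat; / 2.52 = 1,863 kWh in → × €0.300 = €558.92; + 5 × €9.77 standing = €607.77
Difference = |€462.26 − €607.77| = €145.50 ≈ €146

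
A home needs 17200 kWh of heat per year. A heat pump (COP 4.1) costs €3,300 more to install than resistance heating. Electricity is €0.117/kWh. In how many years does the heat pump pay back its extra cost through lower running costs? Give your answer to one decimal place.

Resistance: 17200 kWh × €0.117 = €2,012.40/yr
Heat pump: 17200 / 4.1 = 4195 kWh in → × €0.117 = €490.83/yr
Annual savings = €1,521.57
Payback = €3,300 / €1,521.57 = 2.17 years

2.2 years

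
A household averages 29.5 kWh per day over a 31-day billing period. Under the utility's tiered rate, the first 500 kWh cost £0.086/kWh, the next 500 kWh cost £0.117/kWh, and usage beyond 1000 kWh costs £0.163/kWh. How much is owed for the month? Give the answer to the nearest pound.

£91

Usage = 29.5 kWh/day × 31 days = 914.5 kWh
First 500 kWh × £0.086 = £43.00
Next 414.5 kWh × £0.117 = £48.50
Remaining tier: 0 kWh (not reached)
Total = £91.50 ≈ £91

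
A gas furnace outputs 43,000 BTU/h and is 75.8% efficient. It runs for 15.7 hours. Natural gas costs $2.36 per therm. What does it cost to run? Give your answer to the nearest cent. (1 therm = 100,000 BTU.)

Heat delivered = 43,000 BTU/h × 15.7 h = 675,100 BTU
Gas input = 675,100 / 0.758 = 890,633 BTU
= 890,633 / 100,000 = 8.906 therm
Cost = 8.906 × $2.36/therm = $21.02

$21.02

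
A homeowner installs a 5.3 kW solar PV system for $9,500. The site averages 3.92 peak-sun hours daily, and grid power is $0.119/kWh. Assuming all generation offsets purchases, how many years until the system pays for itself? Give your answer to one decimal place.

10.5 years

Daily generation = 5.3 kW × 3.92 h = 20.78 kWh
Annual generation = 20.78 × 365 = 7583.2 kWh
Annual savings = 7583.2 × $0.119 = $902.41
Payback = $9,500 / $902.41 = 10.5 years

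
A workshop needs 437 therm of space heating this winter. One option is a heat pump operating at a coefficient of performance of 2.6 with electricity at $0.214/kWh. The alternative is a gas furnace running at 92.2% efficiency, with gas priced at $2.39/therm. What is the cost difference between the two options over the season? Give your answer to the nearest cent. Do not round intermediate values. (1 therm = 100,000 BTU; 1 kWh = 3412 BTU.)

$78.61

Heat load = 437 therm × 100,000 = 43,700,000 BTU
Gas: input = 43,700,000 / 0.922 = 47,396,963 BTU = 474 therm → 474 × $2.39 = $1,132.79
Heat pump: 43,700,000 BTU / 3412 = 12,810 kWh heat; / 2.6 = 4,926 kWh in → × $0.214 = $1,054.18
Difference = |$1,132.79 − $1,054.18| = $78.61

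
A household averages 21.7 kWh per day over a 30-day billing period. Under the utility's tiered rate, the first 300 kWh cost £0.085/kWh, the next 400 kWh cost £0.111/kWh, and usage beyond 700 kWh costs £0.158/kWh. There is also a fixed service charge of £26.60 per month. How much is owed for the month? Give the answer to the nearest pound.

£91

Usage = 21.7 kWh/day × 30 days = 651 kWh
First 300 kWh × £0.085 = £25.50
Next 351 kWh × £0.111 = £38.96
Remaining tier: 0 kWh (not reached)
Energy charge = £64.46; + service £26.60 = £91.06 ≈ £91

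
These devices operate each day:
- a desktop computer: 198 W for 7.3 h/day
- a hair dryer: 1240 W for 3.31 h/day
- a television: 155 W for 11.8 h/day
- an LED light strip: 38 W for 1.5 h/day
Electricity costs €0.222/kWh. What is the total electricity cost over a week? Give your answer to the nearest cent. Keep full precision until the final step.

desktop computer: 198 W × 7.3 h × 7 d = 10,118 Wh = 10.12 kWh
hair dryer: 1240 W × 3.31 h × 7 d = 28,731 Wh = 28.73 kWh
television: 155 W × 11.8 h × 7 d = 12,803 Wh = 12.8 kWh
LED light strip: 38 W × 1.5 h × 7 d = 399 Wh = 0.399 kWh
Total energy = 10.12 + 28.73 + 12.8 + 0.399 = 52.05 kWh
Cost = 52.05 kWh × €0.222 = €11.56

€11.56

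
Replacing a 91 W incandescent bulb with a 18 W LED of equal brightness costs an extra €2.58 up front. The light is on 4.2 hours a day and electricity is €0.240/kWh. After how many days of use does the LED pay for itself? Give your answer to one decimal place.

35.1 days

Power saved = 91 − 18 = 73 W
Daily energy saved = 73 W × 4.2 h = 306.6 Wh = 0.3066 kWh
Daily savings = 0.3066 × €0.240 = €0.0736
Payback = €2.58 / €0.0736 per day = 35.06 days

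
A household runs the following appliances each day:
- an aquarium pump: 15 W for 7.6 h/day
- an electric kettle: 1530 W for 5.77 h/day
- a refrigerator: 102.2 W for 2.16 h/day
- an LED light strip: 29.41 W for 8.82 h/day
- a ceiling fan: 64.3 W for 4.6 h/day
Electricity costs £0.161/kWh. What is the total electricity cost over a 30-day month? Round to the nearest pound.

aquarium pump: 15 W × 7.6 h × 30 d = 3,420 Wh = 3.42 kWh
electric kettle: 1530 W × 5.77 h × 30 d = 264,843 Wh = 264.8 kWh
refrigerator: 102.2 W × 2.16 h × 30 d = 6,623 Wh = 6.623 kWh
LED light strip: 29.41 W × 8.82 h × 30 d = 7,782 Wh = 7.782 kWh
ceiling fan: 64.3 W × 4.6 h × 30 d = 8,873 Wh = 8.873 kWh
Total energy = 3.42 + 264.8 + 6.623 + 7.782 + 8.873 = 291.5 kWh
Cost = 291.5 kWh × £0.161 = £46.94 ≈ £47

£47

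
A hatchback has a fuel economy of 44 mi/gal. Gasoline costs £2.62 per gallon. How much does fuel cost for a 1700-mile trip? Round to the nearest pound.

Fuel = 1700 mi / 44 mpg = 38.64 gal
Cost = 38.64 gal × £2.62/gal = £101.23 ≈ £101

£101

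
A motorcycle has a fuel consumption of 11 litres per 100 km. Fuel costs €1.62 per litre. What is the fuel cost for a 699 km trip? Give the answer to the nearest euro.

€125

Fuel = 11 L/100 km × 699 km / 100 = 76.89 L
Cost = 76.89 L × €1.62/L = €124.56 ≈ €125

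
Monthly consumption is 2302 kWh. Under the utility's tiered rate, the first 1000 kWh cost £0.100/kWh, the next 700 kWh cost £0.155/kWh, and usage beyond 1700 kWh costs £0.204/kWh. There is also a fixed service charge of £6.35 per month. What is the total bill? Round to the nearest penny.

First 1000 kWh × £0.100 = £100.00
Next 700 kWh × £0.155 = £108.50
Remaining 602 kWh × £0.204 = £122.81
Energy charge = £331.31; + service £6.35 = £337.66

£337.66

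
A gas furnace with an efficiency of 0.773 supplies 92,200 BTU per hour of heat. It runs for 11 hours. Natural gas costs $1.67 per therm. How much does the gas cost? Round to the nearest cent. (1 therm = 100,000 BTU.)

$21.91

Heat delivered = 92,200 BTU/h × 11 h = 1,014,200 BTU
Gas input = 1,014,200 / 0.773 = 1,312,031 BTU
= 1,312,031 / 100,000 = 13.12 therm
Cost = 13.12 × $1.67/therm = $21.91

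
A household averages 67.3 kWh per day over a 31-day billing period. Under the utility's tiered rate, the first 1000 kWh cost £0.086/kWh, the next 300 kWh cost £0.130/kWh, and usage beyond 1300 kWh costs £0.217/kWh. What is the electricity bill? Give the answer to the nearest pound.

Usage = 67.3 kWh/day × 31 days = 2086.3 kWh
First 1000 kWh × £0.086 = £86.00
Next 300 kWh × £0.130 = £39.00
Remaining 786.3 kWh × £0.217 = £170.63
Total = £295.63 ≈ £296

£296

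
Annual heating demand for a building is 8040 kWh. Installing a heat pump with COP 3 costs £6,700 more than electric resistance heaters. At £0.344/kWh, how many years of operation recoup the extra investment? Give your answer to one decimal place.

Resistance: 8040 kWh × £0.344 = £2,765.76/yr
Heat pump: 8040 / 3 = 2680 kWh in → × £0.344 = £921.92/yr
Annual savings = £1,843.84
Payback = £6,700 / £1,843.84 = 3.63 years

3.6 years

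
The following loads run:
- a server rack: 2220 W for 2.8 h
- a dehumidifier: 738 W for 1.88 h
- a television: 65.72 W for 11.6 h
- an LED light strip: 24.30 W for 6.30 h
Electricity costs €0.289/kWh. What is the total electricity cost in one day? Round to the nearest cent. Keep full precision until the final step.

€2.46

server rack: 2220 W × 2.8 h = 6,216 Wh = 6.216 kWh
dehumidifier: 738 W × 1.88 h = 1,387 Wh = 1.387 kWh
television: 65.72 W × 11.6 h = 762 Wh = 0.7624 kWh
LED light strip: 24.30 W × 6.30 h = 153 Wh = 0.1531 kWh
Total energy = 6.216 + 1.387 + 0.7624 + 0.1531 = 8.519 kWh
Cost = 8.519 kWh × €0.289 = €2.46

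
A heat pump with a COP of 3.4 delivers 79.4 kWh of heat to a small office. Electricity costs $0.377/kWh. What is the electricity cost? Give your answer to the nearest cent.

Electrical input = 79.4 kWh / 3.4 = 23.35 kWh
Cost = 23.35 × $0.377/kWh = $8.80

$8.80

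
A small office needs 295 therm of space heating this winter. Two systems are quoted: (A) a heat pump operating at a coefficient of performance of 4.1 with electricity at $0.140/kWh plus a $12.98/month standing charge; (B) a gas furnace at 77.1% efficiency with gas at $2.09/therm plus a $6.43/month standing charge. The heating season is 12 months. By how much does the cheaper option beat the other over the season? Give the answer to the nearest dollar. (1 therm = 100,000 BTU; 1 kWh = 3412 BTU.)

$426

Heat load = 295 therm × 100,000 = 29,500,000 BTU
Gas: input = 29,500,000 / 0.771 = 38,261,997 BTU = 382.6 therm → 382.6 × $2.09 = $799.68; + 12 × $6.43 standing = $876.84
Heat pump: 29,500,000 BTU / 3412 = 8,646 kWh heat; / 4.1 = 2,109 kWh in → × $0.140 = $295.23; + 12 × $12.98 standing = $450.99
Difference = |$876.84 − $450.99| = $425.85 ≈ $426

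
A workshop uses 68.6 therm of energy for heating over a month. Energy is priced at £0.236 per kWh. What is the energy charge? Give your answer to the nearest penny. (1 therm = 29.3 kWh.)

68.6 therm × (29.3 kWh/therm) = 2,010 kWh
Cost = 2,010 kWh × £0.236/kWh = £474.36

£474.36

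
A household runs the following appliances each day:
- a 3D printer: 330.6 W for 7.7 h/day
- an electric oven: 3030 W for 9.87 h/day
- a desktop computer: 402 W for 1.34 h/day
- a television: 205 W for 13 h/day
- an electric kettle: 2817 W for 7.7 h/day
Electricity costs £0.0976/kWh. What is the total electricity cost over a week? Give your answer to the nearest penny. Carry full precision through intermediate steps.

3D printer: 330.6 W × 7.7 h × 7 d = 17,819 Wh = 17.82 kWh
electric oven: 3030 W × 9.87 h × 7 d = 209,343 Wh = 209.3 kWh
desktop computer: 402 W × 1.34 h × 7 d = 3,771 Wh = 3.771 kWh
television: 205 W × 13 h × 7 d = 18,655 Wh = 18.66 kWh
electric kettle: 2817 W × 7.7 h × 7 d = 151,836 Wh = 151.8 kWh
Total energy = 17.82 + 209.3 + 3.771 + 18.66 + 151.8 = 401.4 kWh
Cost = 401.4 kWh × £0.0976 = £39.18

£39.18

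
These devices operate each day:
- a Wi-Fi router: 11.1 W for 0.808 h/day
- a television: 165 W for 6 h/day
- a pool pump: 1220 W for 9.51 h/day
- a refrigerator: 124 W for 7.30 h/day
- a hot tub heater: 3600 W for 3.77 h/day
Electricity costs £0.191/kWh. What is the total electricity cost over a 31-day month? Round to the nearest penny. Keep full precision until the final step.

Wi-Fi router: 11.1 W × 0.808 h × 31 d = 278 Wh = 0.278 kWh
television: 165 W × 6 h × 31 d = 30,690 Wh = 30.69 kWh
pool pump: 1220 W × 9.51 h × 31 d = 359,668 Wh = 359.7 kWh
refrigerator: 124 W × 7.30 h × 31 d = 28,061 Wh = 28.06 kWh
hot tub heater: 3600 W × 3.77 h × 31 d = 420,732 Wh = 420.7 kWh
Total energy = 0.278 + 30.69 + 359.7 + 28.06 + 420.7 = 839.4 kWh
Cost = 839.4 kWh × £0.191 = £160.33

£160.33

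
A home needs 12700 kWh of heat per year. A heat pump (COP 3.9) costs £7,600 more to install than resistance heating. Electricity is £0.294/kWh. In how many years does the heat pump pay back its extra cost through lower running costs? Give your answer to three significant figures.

Resistance: 12700 kWh × £0.294 = £3,733.80/yr
Heat pump: 12700 / 3.9 = 3256 kWh in → × £0.294 = £957.38/yr
Annual savings = £2,776.42
Payback = £7,600 / £2,776.42 = 2.74 years

2.74 years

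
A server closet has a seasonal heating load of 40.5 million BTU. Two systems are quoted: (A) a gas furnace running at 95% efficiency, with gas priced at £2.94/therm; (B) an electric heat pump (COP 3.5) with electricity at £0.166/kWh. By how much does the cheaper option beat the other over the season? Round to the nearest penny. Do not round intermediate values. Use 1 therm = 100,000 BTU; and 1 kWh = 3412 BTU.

£690.40

Heat load = 40.5 × 10⁶ BTU = 40,500,000 BTU
Gas: input = 40,500,000 / 0.95 = 42,631,579 BTU = 426.3 therm → 426.3 × £2.94 = £1,253.37
Heat pump: 40,500,000 BTU / 3412 = 11,870 kWh heat; / 3.5 = 3,391 kWh in → × £0.166 = £562.97
Difference = |£1,253.37 − £562.97| = £690.40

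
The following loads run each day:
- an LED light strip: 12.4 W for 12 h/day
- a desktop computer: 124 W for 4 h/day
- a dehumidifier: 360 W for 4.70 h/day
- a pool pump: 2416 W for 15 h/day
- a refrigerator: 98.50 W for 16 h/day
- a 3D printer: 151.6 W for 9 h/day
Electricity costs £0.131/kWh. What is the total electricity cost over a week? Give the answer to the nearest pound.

LED light strip: 12.4 W × 12 h × 7 d = 1,042 Wh = 1.042 kWh
desktop computer: 124 W × 4 h × 7 d = 3,472 Wh = 3.472 kWh
dehumidifier: 360 W × 4.70 h × 7 d = 11,844 Wh = 11.84 kWh
pool pump: 2416 W × 15 h × 7 d = 253,680 Wh = 253.7 kWh
refrigerator: 98.50 W × 16 h × 7 d = 11,032 Wh = 11.03 kWh
3D printer: 151.6 W × 9 h × 7 d = 9,551 Wh = 9.551 kWh
Total energy = 1.042 + 3.472 + 11.84 + 253.7 + 11.03 + 9.551 = 290.6 kWh
Cost = 290.6 kWh × £0.131 = £38.07 ≈ £38

£38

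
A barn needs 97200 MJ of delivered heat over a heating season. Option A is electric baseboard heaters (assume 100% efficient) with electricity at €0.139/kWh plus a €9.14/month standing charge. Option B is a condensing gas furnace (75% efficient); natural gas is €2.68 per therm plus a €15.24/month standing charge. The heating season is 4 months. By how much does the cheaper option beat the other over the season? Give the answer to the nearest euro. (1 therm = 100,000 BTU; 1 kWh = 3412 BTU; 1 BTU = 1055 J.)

€437

Heat load = 97200 MJ = 97,200,000,000 J / 1055 = 92,132,701 BTU
Gas: input = 92,132,701 / 0.75 = 122,843,602 BTU = 1,228 therm → 1,228 × €2.68 = €3,292.21; + 4 × €15.24 standing = €3,353.17
Electric: 92,132,701 BTU / 3412 = 27,000 kWh → × €0.139 = €3,753.35; + 4 × €9.14 standing = €3,789.91
Difference = |€3,353.17 − €3,789.91| = €436.75 ≈ €437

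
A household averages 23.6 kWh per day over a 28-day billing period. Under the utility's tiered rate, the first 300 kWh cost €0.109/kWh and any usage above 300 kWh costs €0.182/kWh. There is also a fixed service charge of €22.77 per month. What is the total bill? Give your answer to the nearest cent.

€121.14

Usage = 23.6 kWh/day × 28 days = 660.8 kWh
First 300 kWh × €0.109 = €32.70
Remaining 360.8 kWh × €0.182 = €65.67
Energy charge = €98.37; + service €22.77 = €121.14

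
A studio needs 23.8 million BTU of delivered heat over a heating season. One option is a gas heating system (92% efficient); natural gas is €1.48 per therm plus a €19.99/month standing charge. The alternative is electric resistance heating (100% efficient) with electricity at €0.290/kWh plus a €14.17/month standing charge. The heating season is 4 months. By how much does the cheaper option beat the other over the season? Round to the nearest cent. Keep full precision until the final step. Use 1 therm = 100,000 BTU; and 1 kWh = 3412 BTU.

€1616.71

Heat load = 23.8 × 10⁶ BTU = 23,800,000 BTU
Gas: input = 23,800,000 / 0.920 = 25,869,565 BTU = 258.7 therm → 258.7 × €1.48 = €382.87; + 4 × €19.99 standing = €462.83
Electric: 23,800,000 BTU / 3412 = 6,975 kWh → × €0.290 = €2,022.86; + 4 × €14.17 standing = €2,079.54
Difference = |€462.83 − €2,079.54| = €1,616.71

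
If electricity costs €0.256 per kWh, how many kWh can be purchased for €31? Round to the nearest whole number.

€31 / €0.256 per kWh = 121.1 kWh

121 kWh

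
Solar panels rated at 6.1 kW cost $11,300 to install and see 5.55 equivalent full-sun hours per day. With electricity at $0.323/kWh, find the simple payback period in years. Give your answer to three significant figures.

Daily generation = 6.1 kW × 5.55 h = 33.85 kWh
Annual generation = 33.85 × 365 = 12357 kWh
Annual savings = 12357 × $0.323 = $3,991.34
Payback = $11,300 / $3,991.34 = 2.83 years

2.83 years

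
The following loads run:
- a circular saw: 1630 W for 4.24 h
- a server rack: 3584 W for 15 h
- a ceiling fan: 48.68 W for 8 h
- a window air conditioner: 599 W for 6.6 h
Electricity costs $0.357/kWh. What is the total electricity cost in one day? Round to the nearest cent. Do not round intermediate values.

circular saw: 1630 W × 4.24 h = 6,911 Wh = 6.911 kWh
server rack: 3584 W × 15 h = 53,760 Wh = 53.76 kWh
ceiling fan: 48.68 W × 8 h = 389 Wh = 0.3894 kWh
window air conditioner: 599 W × 6.6 h = 3,953 Wh = 3.953 kWh
Total energy = 6.911 + 53.76 + 0.3894 + 3.953 = 65.01 kWh
Cost = 65.01 kWh × $0.357 = $23.21

$23.21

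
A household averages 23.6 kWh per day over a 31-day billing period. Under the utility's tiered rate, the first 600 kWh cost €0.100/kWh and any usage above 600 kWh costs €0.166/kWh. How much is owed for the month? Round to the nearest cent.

Usage = 23.6 kWh/day × 31 days = 731.6 kWh
First 600 kWh × €0.100 = €60.00
Remaining 131.6 kWh × €0.166 = €21.85
Total = €81.85

€81.85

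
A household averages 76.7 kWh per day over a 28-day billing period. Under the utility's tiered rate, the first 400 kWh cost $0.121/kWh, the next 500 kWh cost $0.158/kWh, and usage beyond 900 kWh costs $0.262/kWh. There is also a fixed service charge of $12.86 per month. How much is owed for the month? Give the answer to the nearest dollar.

Usage = 76.7 kWh/day × 28 days = 2147.6 kWh
First 400 kWh × $0.121 = $48.40
Next 500 kWh × $0.158 = $79.00
Remaining 1247.6 kWh × $0.262 = $326.87
Energy charge = $454.27; + service $12.86 = $467.13 ≈ $467

$467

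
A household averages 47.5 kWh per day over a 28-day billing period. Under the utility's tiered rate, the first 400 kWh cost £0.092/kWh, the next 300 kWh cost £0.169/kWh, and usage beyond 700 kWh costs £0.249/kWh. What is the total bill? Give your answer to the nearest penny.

£244.37

Usage = 47.5 kWh/day × 28 days = 1330 kWh
First 400 kWh × £0.092 = £36.80
Next 300 kWh × £0.169 = £50.70
Remaining 630 kWh × £0.249 = £156.87
Total = £244.37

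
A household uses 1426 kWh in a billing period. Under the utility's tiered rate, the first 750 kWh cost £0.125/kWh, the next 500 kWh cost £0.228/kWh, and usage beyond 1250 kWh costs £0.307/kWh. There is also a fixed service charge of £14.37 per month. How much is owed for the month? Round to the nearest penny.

£276.15

First 750 kWh × £0.125 = £93.75
Next 500 kWh × £0.228 = £114.00
Remaining 176 kWh × £0.307 = £54.03
Energy charge = £261.78; + service £14.37 = £276.15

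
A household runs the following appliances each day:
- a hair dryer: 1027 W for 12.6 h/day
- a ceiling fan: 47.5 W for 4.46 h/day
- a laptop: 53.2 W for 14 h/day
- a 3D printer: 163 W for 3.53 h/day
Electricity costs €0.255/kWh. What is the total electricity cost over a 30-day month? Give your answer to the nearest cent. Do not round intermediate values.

€110.71

hair dryer: 1027 W × 12.6 h × 30 d = 388,206 Wh = 388.2 kWh
ceiling fan: 47.5 W × 4.46 h × 30 d = 6,356 Wh = 6.356 kWh
laptop: 53.2 W × 14 h × 30 d = 22,344 Wh = 22.34 kWh
3D printer: 163 W × 3.53 h × 30 d = 17,262 Wh = 17.26 kWh
Total energy = 388.2 + 6.356 + 22.34 + 17.26 = 434.2 kWh
Cost = 434.2 kWh × €0.255 = €110.71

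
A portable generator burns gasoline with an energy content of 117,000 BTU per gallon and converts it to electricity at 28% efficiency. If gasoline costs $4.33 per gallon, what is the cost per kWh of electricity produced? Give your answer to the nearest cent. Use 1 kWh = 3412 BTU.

$0.45

Electrical output per gallon = 117,000 BTU × 0.28 / 3412 BTU/kWh = 9.601 kWh
Cost per kWh = $4.33 / 9.601 kWh = $0.451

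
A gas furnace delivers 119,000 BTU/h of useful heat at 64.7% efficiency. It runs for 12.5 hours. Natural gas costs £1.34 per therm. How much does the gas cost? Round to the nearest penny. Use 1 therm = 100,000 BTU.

Heat delivered = 119,000 BTU/h × 12.5 h = 1,487,500 BTU
Gas input = 1,487,500 / 0.647 = 2,299,073 BTU
= 2,299,073 / 100,000 = 22.99 therm
Cost = 22.99 × £1.34/therm = £30.81

£30.81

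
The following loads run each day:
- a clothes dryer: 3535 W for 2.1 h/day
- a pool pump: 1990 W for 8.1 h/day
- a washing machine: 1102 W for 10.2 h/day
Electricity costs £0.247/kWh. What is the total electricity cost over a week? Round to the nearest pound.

clothes dryer: 3535 W × 2.1 h × 7 d = 51,964 Wh = 51.96 kWh
pool pump: 1990 W × 8.1 h × 7 d = 112,833 Wh = 112.8 kWh
washing machine: 1102 W × 10.2 h × 7 d = 78,683 Wh = 78.68 kWh
Total energy = 51.96 + 112.8 + 78.68 = 243.5 kWh
Cost = 243.5 kWh × £0.247 = £60.14 ≈ £60

£60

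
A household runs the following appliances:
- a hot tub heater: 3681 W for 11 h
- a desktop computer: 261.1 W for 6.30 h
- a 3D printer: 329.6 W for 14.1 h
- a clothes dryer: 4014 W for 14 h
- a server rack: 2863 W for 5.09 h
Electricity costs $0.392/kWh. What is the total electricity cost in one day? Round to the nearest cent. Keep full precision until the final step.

hot tub heater: 3681 W × 11 h = 40,491 Wh = 40.49 kWh
desktop computer: 261.1 W × 6.30 h = 1,645 Wh = 1.645 kWh
3D printer: 329.6 W × 14.1 h = 4,647 Wh = 4.647 kWh
clothes dryer: 4014 W × 14 h = 56,196 Wh = 56.2 kWh
server rack: 2863 W × 5.09 h = 14,573 Wh = 14.57 kWh
Total energy = 40.49 + 1.645 + 4.647 + 56.2 + 14.57 = 117.6 kWh
Cost = 117.6 kWh × $0.392 = $46.08

$46.08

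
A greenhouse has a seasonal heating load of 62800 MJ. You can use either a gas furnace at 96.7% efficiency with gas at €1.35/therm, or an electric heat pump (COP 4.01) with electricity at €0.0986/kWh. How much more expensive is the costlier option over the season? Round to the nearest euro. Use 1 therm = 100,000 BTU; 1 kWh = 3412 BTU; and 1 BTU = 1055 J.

€402

Heat load = 62800 MJ = 62,800,000,000 J / 1055 = 59,526,066 BTU
Gas: input = 59,526,066 / 0.967 = 61,557,463 BTU = 615.6 therm → 615.6 × €1.35 = €831.03
Heat pump: 59,526,066 BTU / 3412 = 17,450 kWh heat; / 4.01 = 4,351 kWh in → × €0.0986 = €428.97
Difference = |€831.03 − €428.97| = €402.05 ≈ €402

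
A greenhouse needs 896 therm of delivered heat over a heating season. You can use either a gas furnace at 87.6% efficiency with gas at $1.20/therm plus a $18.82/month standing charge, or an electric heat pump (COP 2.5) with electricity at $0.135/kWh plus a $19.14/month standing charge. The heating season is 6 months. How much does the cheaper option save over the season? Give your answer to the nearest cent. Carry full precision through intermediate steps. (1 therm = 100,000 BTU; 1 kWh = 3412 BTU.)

Heat load = 896 therm × 100,000 = 89,600,000 BTU
Gas: input = 89,600,000 / 0.876 = 102,283,105 BTU = 1,023 therm → 1,023 × $1.20 = $1,227.40; + 6 × $18.82 standing = $1,340.32
Heat pump: 89,600,000 BTU / 3412 = 26,260 kWh heat; / 2.5 = 10,500 kWh in → × $0.135 = $1,418.05; + 6 × $19.14 standing = $1,532.89
Difference = |$1,340.32 − $1,532.89| = $192.58

$192.58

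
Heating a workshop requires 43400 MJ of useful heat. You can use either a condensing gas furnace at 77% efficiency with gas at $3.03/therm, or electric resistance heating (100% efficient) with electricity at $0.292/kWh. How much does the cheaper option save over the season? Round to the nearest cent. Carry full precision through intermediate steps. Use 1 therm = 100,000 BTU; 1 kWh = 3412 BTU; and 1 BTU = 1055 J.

Heat load = 43400 MJ = 43,400,000,000 J / 1055 = 41,137,441 BTU
Gas: input = 41,137,441 / 0.77 = 53,425,248 BTU = 534.3 therm → 534.3 × $3.03 = $1,618.79
Electric: 41,137,441 BTU / 3412 = 12,060 kWh → × $0.292 = $3,520.55
Difference = |$1,618.79 − $3,520.55| = $1,901.77

$1901.77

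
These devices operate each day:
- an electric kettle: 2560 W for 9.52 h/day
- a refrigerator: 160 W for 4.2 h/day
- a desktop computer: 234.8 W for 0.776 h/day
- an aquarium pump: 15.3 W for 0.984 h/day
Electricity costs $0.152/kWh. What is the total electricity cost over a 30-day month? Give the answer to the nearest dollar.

electric kettle: 2560 W × 9.52 h × 30 d = 731,136 Wh = 731.1 kWh
refrigerator: 160 W × 4.2 h × 30 d = 20,160 Wh = 20.16 kWh
desktop computer: 234.8 W × 0.776 h × 30 d = 5,466 Wh = 5.466 kWh
aquarium pump: 15.3 W × 0.984 h × 30 d = 452 Wh = 0.4517 kWh
Total energy = 731.1 + 20.16 + 5.466 + 0.4517 = 757.2 kWh
Cost = 757.2 kWh × $0.152 = $115.10 ≈ $115

$115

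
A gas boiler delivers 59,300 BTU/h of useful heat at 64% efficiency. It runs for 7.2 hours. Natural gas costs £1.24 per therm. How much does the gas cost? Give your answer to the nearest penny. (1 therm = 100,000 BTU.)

£8.27

Heat delivered = 59,300 BTU/h × 7.2 h = 426,960 BTU
Gas input = 426,960 / 0.64 = 667,125 BTU
= 667,125 / 100,000 = 6.671 therm
Cost = 6.671 × £1.24/therm = £8.27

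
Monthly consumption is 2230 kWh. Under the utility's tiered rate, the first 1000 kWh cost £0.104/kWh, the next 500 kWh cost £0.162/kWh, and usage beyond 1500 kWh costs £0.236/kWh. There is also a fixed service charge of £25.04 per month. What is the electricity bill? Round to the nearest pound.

£382

First 1000 kWh × £0.104 = £104.00
Next 500 kWh × £0.162 = £81.00
Remaining 730 kWh × £0.236 = £172.28
Energy charge = £357.28; + service £25.04 = £382.32 ≈ £382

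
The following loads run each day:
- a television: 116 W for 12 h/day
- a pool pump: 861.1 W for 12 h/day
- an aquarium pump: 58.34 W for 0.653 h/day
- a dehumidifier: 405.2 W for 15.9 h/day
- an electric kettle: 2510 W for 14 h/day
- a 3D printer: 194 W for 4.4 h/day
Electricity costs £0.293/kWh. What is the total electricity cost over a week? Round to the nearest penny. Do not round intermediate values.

television: 116 W × 12 h × 7 d = 9,744 Wh = 9.744 kWh
pool pump: 861.1 W × 12 h × 7 d = 72,332 Wh = 72.33 kWh
aquarium pump: 58.34 W × 0.653 h × 7 d = 267 Wh = 0.2667 kWh
dehumidifier: 405.2 W × 15.9 h × 7 d = 45,099 Wh = 45.1 kWh
electric kettle: 2510 W × 14 h × 7 d = 245,980 Wh = 246 kWh
3D printer: 194 W × 4.4 h × 7 d = 5,975 Wh = 5.975 kWh
Total energy = 9.744 + 72.33 + 0.2667 + 45.1 + 246 + 5.975 = 379.4 kWh
Cost = 379.4 kWh × £0.293 = £111.16

£111.16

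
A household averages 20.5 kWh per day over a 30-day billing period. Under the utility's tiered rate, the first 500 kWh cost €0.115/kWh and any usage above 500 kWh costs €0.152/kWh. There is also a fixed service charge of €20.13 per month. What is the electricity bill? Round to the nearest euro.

Usage = 20.5 kWh/day × 30 days = 615 kWh
First 500 kWh × €0.115 = €57.50
Remaining 115 kWh × €0.152 = €17.48
Energy charge = €74.98; + service €20.13 = €95.11 ≈ €95

€95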